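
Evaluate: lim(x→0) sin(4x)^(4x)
This is an exponential indeterminate form.

For exponential indeterminate forms, take the natural log:
  Let L = lim(x→0) sin(4x)^(4x)
  Then ln(L) = lim(x→0) [exponent × ln(base)]
  Evaluate using L'Hôpital or standard limits, then exponentiate.
  L = 1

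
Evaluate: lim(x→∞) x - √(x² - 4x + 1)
This is an ∞-∞ indeterminate form.

Combine fractions or rationalize to convert ∞-∞ to 0/0 form:
  lim(x→∞) x - √(x² - 4x + 1) = 2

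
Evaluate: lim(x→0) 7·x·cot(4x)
This is a 0·∞ indeterminate form.

Rewrite 0·∞ as a quotient (0/0 or ∞/∞ form), then apply L'Hôpital's rule:
  lim(x→0) 7·x·cot(4x) = 7/4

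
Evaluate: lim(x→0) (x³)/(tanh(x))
This is a 0/0 indeterminate form.

Apply L'Hôpital's rule: differentiate numerator and denominator separately.
  f(x) = x^3   ⇒   f'(x) = 3·x^2
  g(x) = tanh(x)   ⇒   g'(x) = 1 - tanh(x)^2
  lim(x→0) f'(x)/g'(x) = lim(x→0) (3·x^2)/(1 - tanh(x)^2)
  = 0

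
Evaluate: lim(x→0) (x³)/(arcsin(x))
This is a 0/0 indeterminate form.

Apply L'Hôpital's rule: differentiate numerator and denominator separately.
  f(x) = x^3   ⇒   f'(x) = 3·x^2
  g(x) = asin(x)   ⇒   g'(x) = 1/sqrt(1 - x^2)
  lim(x→0) f'(x)/g'(x) = lim(x→0) (3·x^2)/(1/sqrt(1 - x^2))
  = 0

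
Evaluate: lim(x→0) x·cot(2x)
This is a 0·∞ indeterminate form.

Rewrite 0·∞ as a quotient (0/0 or ∞/∞ form), then apply L'Hôpital's rule:
  lim(x→0) x·cot(2x) = 1/2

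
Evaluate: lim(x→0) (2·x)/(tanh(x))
This is a 0/0 indeterminate form.

Apply L'Hôpital's rule: differentiate numerator and denominator separately.
  f(x) = 2·x   ⇒   f'(x) = 2
  g(x) = tanh(x)   ⇒   g'(x) = 1 - tanh(x)^2
  lim(x→0) f'(x)/g'(x) = lim(x→0) (2)/(1 - tanh(x)^2)
  = 2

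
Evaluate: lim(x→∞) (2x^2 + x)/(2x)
This is an ∞/∞ indeterminate form.

Apply L'Hôpital's rule: differentiate numerator and denominator separately.
  f(x) = 2·x^2 + x   ⇒   f'(x) = 4·x + 1
  g(x) = 2·x   ⇒   g'(x) = 2
  lim(x→∞) f'(x)/g'(x) = lim(x→∞) (4·x + 1)/(2)
  = ∞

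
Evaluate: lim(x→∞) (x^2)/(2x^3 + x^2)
This is an ∞/∞ indeterminate form.

Apply L'Hôpital's rule: differentiate numerator and denominator separately.
  f(x) = x^2   ⇒   f'(x) = 2·x
  g(x) = 2·x^3 + x^2   ⇒   g'(x) = 6·x^2 + 2·x
  lim(x→∞) f'(x)/g'(x) = lim(x→∞) (2·x)/(6·x^2 + 2·x)
  = 0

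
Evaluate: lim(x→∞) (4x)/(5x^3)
This is an ∞/∞ indeterminate form.

Apply L'Hôpital's rule: differentiate numerator and denominator separately.
  f(x) = 4·x   ⇒   f'(x) = 4
  g(x) = 5·x^3   ⇒   g'(x) = 15·x^2
  lim(x→∞) f'(x)/g'(x) = lim(x→∞) (4)/(15·x^2)
  = 0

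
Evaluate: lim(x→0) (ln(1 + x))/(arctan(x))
This is a 0/0 indeterminate form.

Apply L'Hôpital's rule: differentiate numerator and denominator separately.
  f(x) = ln(x + 1)   ⇒   f'(x) = 1/(x + 1)
  g(x) = atan(x)   ⇒   g'(x) = 1/(x^2 + 1)
  lim(x→0) f'(x)/g'(x) = lim(x→0) (1/(x + 1))/(1/(x^2 + 1))
  = 1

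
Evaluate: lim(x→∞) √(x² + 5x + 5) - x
This is an ∞-∞ indeterminate form.

Combine fractions or rationalize to convert ∞-∞ to 0/0 form:
  lim(x→∞) √(x² + 5x + 5) - x = 5/2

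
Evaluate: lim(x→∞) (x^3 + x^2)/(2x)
This is an ∞/∞ indeterminate form.

Apply L'Hôpital's rule: differentiate numerator and denominator separately.
  f(x) = x^3 + x^2   ⇒   f'(x) = 3·x^2 + 2·x
  g(x) = 2·x   ⇒   g'(x) = 2
  lim(x→∞) f'(x)/g'(x) = lim(x→∞) (3·x^2 + 2·x)/(2)
  = ∞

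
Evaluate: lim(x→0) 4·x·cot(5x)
This is a 0·∞ indeterminate form.

Rewrite 0·∞ as a quotient (0/0 or ∞/∞ form), then apply L'Hôpital's rule:
  lim(x→0) 4·x·cot(5x) = 4/5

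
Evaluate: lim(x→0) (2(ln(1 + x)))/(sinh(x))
This is a 0/0 indeterminate form.

Apply L'Hôpital's rule: differentiate numerator and denominator separately.
  f(x) = 2·ln(x + 1)   ⇒   f'(x) = 2/(x + 1)
  g(x) = sinh(x)   ⇒   g'(x) = cosh(x)
  lim(x→0) f'(x)/g'(x) = lim(x→0) (2/(x + 1))/(cosh(x))
  = 2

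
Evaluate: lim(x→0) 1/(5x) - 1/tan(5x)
This is an ∞-∞ indeterminate form.

Combine fractions or rationalize to convert ∞-∞ to 0/0 form:
  lim(x→0) 1/(5x) - 1/tan(5x) = 0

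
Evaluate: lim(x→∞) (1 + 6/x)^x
This is an exponential indeterminate form.

For exponential indeterminate forms, take the natural log:
  Let L = lim(x→∞) (1 + 6/x)^x
  Then ln(L) = lim(x→∞) [exponent × ln(base)]
  Evaluate using L'Hôpital or standard limits, then exponentiate.
  L = e^(6)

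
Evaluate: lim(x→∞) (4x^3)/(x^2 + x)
This is an ∞/∞ indeterminate form.

Apply L'Hôpital's rule: differentiate numerator and denominator separately.
  f(x) = 4·x^3   ⇒   f'(x) = 12·x^2
  g(x) = x^2 + x   ⇒   g'(x) = 2·x + 1
  lim(x→∞) f'(x)/g'(x) = lim(x→∞) (12·x^2)/(2·x + 1)
  = ∞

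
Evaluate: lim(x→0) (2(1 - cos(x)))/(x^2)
This is a 0/0 indeterminate form.

Apply L'Hôpital's rule: differentiate numerator and denominator separately.
  f(x) = 2 - 2·cos(x)   ⇒   f'(x) = 2·sin(x)
  g(x) = x^2   ⇒   g'(x) = 2·x
  lim(x→0) f'(x)/g'(x) = lim(x→0) (2·sin(x))/(2·x)
  = 1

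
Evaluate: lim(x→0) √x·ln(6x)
This is a 0·∞ indeterminate form.

Rewrite 0·∞ as a quotient (0/0 or ∞/∞ form), then apply L'Hôpital's rule:
  lim(x→0) √x·ln(6x) = 0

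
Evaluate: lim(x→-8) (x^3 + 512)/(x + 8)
This is a standard limit.

Factor or rationalize the expression:
  lim(x→-8) (x^3 + 512)/(x + 8) = 192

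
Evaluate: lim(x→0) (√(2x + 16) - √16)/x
This is a standard limit.

Factor or rationalize the expression:
  lim(x→0) (√(2x + 16) - √16)/x = 1/4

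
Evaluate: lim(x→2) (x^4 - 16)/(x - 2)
This is a standard limit.

Factor or rationalize the expression:
  lim(x→2) (x^4 - 16)/(x - 2) = 32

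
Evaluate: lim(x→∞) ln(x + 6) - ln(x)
This is an ∞-∞ indeterminate form.

Combine fractions or rationalize to convert ∞-∞ to 0/0 form:
  lim(x→∞) ln(x + 6) - ln(x) = 0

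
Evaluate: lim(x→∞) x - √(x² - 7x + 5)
This is an ∞-∞ indeterminate form.

Combine fractions or rationalize to convert ∞-∞ to 0/0 form:
  lim(x→∞) x - √(x² - 7x + 5) = 7/2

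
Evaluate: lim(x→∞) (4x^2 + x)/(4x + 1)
This is an ∞/∞ indeterminate form.

Apply L'Hôpital's rule: differentiate numerator and denominator separately.
  f(x) = 4·x^2 + x   ⇒   f'(x) = 8·x + 1
  g(x) = 4·x + 1   ⇒   g'(x) = 4
  lim(x→∞) f'(x)/g'(x) = lim(x→∞) (8·x + 1)/(4)
  = ∞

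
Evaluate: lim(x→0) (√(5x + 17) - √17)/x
This is a standard limit.

Factor or rationalize the expression:
  lim(x→0) (√(5x + 17) - √17)/x = 5·sqrt(17)/34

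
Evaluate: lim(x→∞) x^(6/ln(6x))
This is an exponential indeterminate form.

For exponential indeterminate forms, take the natural log:
  Let L = lim(x→∞) x^(6/ln(6x))
  Then ln(L) = lim(x→∞) [exponent × ln(base)]
  Evaluate using L'Hôpital or standard limits, then exponentiate.
  L = e^(6)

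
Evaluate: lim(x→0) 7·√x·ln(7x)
This is a 0·∞ indeterminate form.

Rewrite 0·∞ as a quotient (0/0 or ∞/∞ form), then apply L'Hôpital's rule:
  lim(x→0) 7·√x·ln(7x) = 0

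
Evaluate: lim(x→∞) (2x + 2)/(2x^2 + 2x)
This is an ∞/∞ indeterminate form.

Apply L'Hôpital's rule: differentiate numerator and denominator separately.
  f(x) = 2·x + 2   ⇒   f'(x) = 2
  g(x) = 2·x^2 + 2·x   ⇒   g'(x) = 4·x + 2
  lim(x→∞) f'(x)/g'(x) = lim(x→∞) (2)/(4·x + 2)
  = 0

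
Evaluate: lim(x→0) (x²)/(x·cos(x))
This is a 0/0 indeterminate form.

Apply L'Hôpital's rule: differentiate numerator and denominator separately.
  f(x) = x^2   ⇒   f'(x) = 2·x
  g(x) = x·cos(x)   ⇒   g'(x) = -x·sin(x) + cos(x)
  lim(x→0) f'(x)/g'(x) = lim(x→0) (2·x)/(-x·sin(x) + cos(x))
  = 0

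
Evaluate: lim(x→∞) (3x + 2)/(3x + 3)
This is an ∞/∞ indeterminate form.

Apply L'Hôpital's rule: differentiate numerator and denominator separately.
  f(x) = 3·x + 2   ⇒   f'(x) = 3
  g(x) = 3·x + 3   ⇒   g'(x) = 3
  lim(x→∞) f'(x)/g'(x) = lim(x→∞) (3)/(3)
  = 1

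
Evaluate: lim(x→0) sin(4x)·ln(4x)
This is a 0·∞ indeterminate form.

Rewrite 0·∞ as a quotient (0/0 or ∞/∞ form), then apply L'Hôpital's rule:
  lim(x→0) sin(4x)·ln(4x) = 0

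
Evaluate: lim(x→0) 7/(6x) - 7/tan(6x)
This is an ∞-∞ indeterminate form.

Combine fractions or rationalize to convert ∞-∞ to 0/0 form:
  lim(x→0) 7/(6x) - 7/tan(6x) = 0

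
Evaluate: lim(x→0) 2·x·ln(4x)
This is a 0·∞ indeterminate form.

Rewrite 0·∞ as a quotient (0/0 or ∞/∞ form), then apply L'Hôpital's rule:
  lim(x→0) 2·x·ln(4x) = 0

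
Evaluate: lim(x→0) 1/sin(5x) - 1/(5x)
This is an ∞-∞ indeterminate form.

Combine fractions or rationalize to convert ∞-∞ to 0/0 form:
  lim(x→0) 1/sin(5x) - 1/(5x) = 0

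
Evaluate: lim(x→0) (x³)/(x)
This is a 0/0 indeterminate form.

Apply L'Hôpital's rule: differentiate numerator and denominator separately.
  f(x) = x^3   ⇒   f'(x) = 3·x^2
  g(x) = x   ⇒   g'(x) = 1
  lim(x→0) f'(x)/g'(x) = lim(x→0) (3·x^2)/(1)
  = 0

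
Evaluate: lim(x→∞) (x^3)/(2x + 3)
This is an ∞/∞ indeterminate form.

Apply L'Hôpital's rule: differentiate numerator and denominator separately.
  f(x) = x^3   ⇒   f'(x) = 3·x^2
  g(x) = 2·x + 3   ⇒   g'(x) = 2
  lim(x→∞) f'(x)/g'(x) = lim(x→∞) (3·x^2)/(2)
  = ∞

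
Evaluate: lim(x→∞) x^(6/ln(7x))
This is an exponential indeterminate form.

For exponential indeterminate forms, take the natural log:
  Let L = lim(x→∞) x^(6/ln(7x))
  Then ln(L) = lim(x→∞) [exponent × ln(base)]
  Evaluate using L'Hôpital or standard limits, then exponentiate.
  L = e^(6)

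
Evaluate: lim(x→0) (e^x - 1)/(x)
This is a 0/0 indeterminate form.

Apply L'Hôpital's rule: differentiate numerator and denominator separately.
  f(x) = e^(x) - 1   ⇒   f'(x) = e^(x)
  g(x) = x   ⇒   g'(x) = 1
  lim(x→0) f'(x)/g'(x) = lim(x→0) (e^(x))/(1)
  = 1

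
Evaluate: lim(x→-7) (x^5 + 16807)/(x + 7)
This is a standard limit.

Factor or rationalize the expression:
  lim(x→-7) (x^5 + 16807)/(x + 7) = 12005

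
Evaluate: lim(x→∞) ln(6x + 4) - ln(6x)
This is an ∞-∞ indeterminate form.

Combine fractions or rationalize to convert ∞-∞ to 0/0 form:
  lim(x→∞) ln(6x + 4) - ln(6x) = 0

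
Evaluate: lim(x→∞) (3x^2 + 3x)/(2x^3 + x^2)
This is an ∞/∞ indeterminate form.

Apply L'Hôpital's rule: differentiate numerator and denominator separately.
  f(x) = 3·x^2 + 3·x   ⇒   f'(x) = 6·x + 3
  g(x) = 2·x^3 + x^2   ⇒   g'(x) = 6·x^2 + 2·x
  lim(x→∞) f'(x)/g'(x) = lim(x→∞) (6·x + 3)/(6·x^2 + 2·x)
  = 0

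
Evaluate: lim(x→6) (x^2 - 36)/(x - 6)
This is a standard limit.

Factor or rationalize the expression:
  lim(x→6) (x^2 - 36)/(x - 6) = 12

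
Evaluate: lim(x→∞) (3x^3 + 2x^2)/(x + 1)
This is an ∞/∞ indeterminate form.

Apply L'Hôpital's rule: differentiate numerator and denominator separately.
  f(x) = 3·x^3 + 2·x^2   ⇒   f'(x) = 9·x^2 + 4·x
  g(x) = x + 1   ⇒   g'(x) = 1
  lim(x→∞) f'(x)/g'(x) = lim(x→∞) (9·x^2 + 4·x)/(1)
  = ∞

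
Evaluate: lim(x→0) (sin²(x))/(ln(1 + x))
This is a 0/0 indeterminate form.

Apply L'Hôpital's rule: differentiate numerator and denominator separately.
  f(x) = sin(x)^2   ⇒   f'(x) = 2·sin(x)·cos(x)
  g(x) = ln(x + 1)   ⇒   g'(x) = 1/(x + 1)
  lim(x→0) f'(x)/g'(x) = lim(x→0) (2·sin(x)·cos(x))/(1/(x + 1))
  = 0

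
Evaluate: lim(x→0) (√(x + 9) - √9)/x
This is a standard limit.

Factor or rationalize the expression:
  lim(x→0) (√(x + 9) - √9)/x = 1/6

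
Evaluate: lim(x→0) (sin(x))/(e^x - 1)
This is a 0/0 indeterminate form.

Apply L'Hôpital's rule: differentiate numerator and denominator separately.
  f(x) = sin(x)   ⇒   f'(x) = cos(x)
  g(x) = e^(x) - 1   ⇒   g'(x) = e^(x)
  lim(x→0) f'(x)/g'(x) = lim(x→0) (cos(x))/(e^(x))
  = 1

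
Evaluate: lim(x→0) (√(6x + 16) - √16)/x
This is a standard limit.

Factor or rationalize the expression:
  lim(x→0) (√(6x + 16) - √16)/x = 3/4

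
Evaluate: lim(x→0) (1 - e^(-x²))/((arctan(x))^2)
This is a 0/0 indeterminate form.

Apply L'Hôpital's rule: differentiate numerator and denominator separately.
  f(x) = 1 - e^(-x^2)   ⇒   f'(x) = 2·x·e^(-x^2)
  g(x) = atan(x)^2   ⇒   g'(x) = 2·atan(x)/(x^2 + 1)
  lim(x→0) f'(x)/g'(x) = lim(x→0) (2·x·e^(-x^2))/(2·atan(x)/(x^2 + 1))
  = 1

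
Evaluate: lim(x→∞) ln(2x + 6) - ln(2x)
This is an ∞-∞ indeterminate form.

Combine fractions or rationalize to convert ∞-∞ to 0/0 form:
  lim(x→∞) ln(2x + 6) - ln(2x) = 0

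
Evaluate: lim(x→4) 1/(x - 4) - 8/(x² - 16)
This is an ∞-∞ indeterminate form.

Combine fractions or rationalize to convert ∞-∞ to 0/0 form:
  lim(x→4) 1/(x - 4) - 8/(x² - 16) = 1/8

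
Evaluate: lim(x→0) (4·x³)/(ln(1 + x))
This is a 0/0 indeterminate form.

Apply L'Hôpital's rule: differentiate numerator and denominator separately.
  f(x) = 4·x^3   ⇒   f'(x) = 12·x^2
  g(x) = ln(x + 1)   ⇒   g'(x) = 1/(x + 1)
  lim(x→0) f'(x)/g'(x) = lim(x→0) (12·x^2)/(1/(x + 1))
  = 0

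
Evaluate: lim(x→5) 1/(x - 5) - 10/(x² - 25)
This is an ∞-∞ indeterminate form.

Combine fractions or rationalize to convert ∞-∞ to 0/0 form:
  lim(x→5) 1/(x - 5) - 10/(x² - 25) = 1/10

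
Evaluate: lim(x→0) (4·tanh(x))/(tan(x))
This is a 0/0 indeterminate form.

Apply L'Hôpital's rule: differentiate numerator and denominator separately.
  f(x) = 4·tanh(x)   ⇒   f'(x) = 4 - 4·tanh(x)^2
  g(x) = tan(x)   ⇒   g'(x) = tan(x)^2 + 1
  lim(x→0) f'(x)/g'(x) = lim(x→0) (4 - 4·tanh(x)^2)/(tan(x)^2 + 1)
  = 4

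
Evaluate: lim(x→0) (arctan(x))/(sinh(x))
This is a 0/0 indeterminate form.

Apply L'Hôpital's rule: differentiate numerator and denominator separately.
  f(x) = atan(x)   ⇒   f'(x) = 1/(x^2 + 1)
  g(x) = sinh(x)   ⇒   g'(x) = cosh(x)
  lim(x→0) f'(x)/g'(x) = lim(x→0) (1/(x^2 + 1))/(cosh(x))
  = 1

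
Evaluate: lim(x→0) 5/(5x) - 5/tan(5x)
This is an ∞-∞ indeterminate form.

Combine fractions or rationalize to convert ∞-∞ to 0/0 form:
  lim(x→0) 5/(5x) - 5/tan(5x) = 0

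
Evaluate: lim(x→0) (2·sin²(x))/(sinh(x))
This is a 0/0 indeterminate form.

Apply L'Hôpital's rule: differentiate numerator and denominator separately.
  f(x) = 2·sin(x)^2   ⇒   f'(x) = 4·sin(x)·cos(x)
  g(x) = sinh(x)   ⇒   g'(x) = cosh(x)
  lim(x→0) f'(x)/g'(x) = lim(x→0) (4·sin(x)·cos(x))/(cosh(x))
  = 0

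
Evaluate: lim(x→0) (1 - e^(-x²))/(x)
This is a 0/0 indeterminate form.

Apply L'Hôpital's rule: differentiate numerator and denominator separately.
  f(x) = 1 - e^(-x^2)   ⇒   f'(x) = 2·x·e^(-x^2)
  g(x) = x   ⇒   g'(x) = 1
  lim(x→0) f'(x)/g'(x) = lim(x→0) (2·x·e^(-x^2))/(1)
  = 0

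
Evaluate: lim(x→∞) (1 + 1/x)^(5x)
This is an exponential indeterminate form.

For exponential indeterminate forms, take the natural log:
  Let L = lim(x→∞) (1 + 1/x)^(5x)
  Then ln(L) = lim(x→∞) [exponent × ln(base)]
  Evaluate using L'Hôpital or standard limits, then exponentiate.
  L = e^(5)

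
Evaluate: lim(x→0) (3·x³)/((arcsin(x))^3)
This is a 0/0 indeterminate form.

Apply L'Hôpital's rule: differentiate numerator and denominator separately.
  f(x) = 3·x^3   ⇒   f'(x) = 9·x^2
  g(x) = asin(x)^3   ⇒   g'(x) = 3·asin(x)^2/sqrt(1 - x^2)
  lim(x→0) f'(x)/g'(x) = lim(x→0) (9·x^2)/(3·asin(x)^2/sqrt(1 - x^2))
  = 3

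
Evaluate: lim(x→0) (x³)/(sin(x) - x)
This is a 0/0 indeterminate form.

Apply L'Hôpital's rule: differentiate numerator and denominator separately.
  f(x) = x^3   ⇒   f'(x) = 3·x^2
  g(x) = -x + sin(x)   ⇒   g'(x) = cos(x) - 1
  lim(x→0) f'(x)/g'(x) = lim(x→0) (3·x^2)/(cos(x) - 1)
  = -6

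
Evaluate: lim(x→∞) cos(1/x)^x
This is an exponential indeterminate form.

For exponential indeterminate forms, take the natural log:
  Let L = lim(x→∞) cos(1/x)^x
  Then ln(L) = lim(x→∞) [exponent × ln(base)]
  Evaluate using L'Hôpital or standard limits, then exponentiate.
  L = 1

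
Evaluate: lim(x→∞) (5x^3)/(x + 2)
This is an ∞/∞ indeterminate form.

Apply L'Hôpital's rule: differentiate numerator and denominator separately.
  f(x) = 5·x^3   ⇒   f'(x) = 15·x^2
  g(x) = x + 2   ⇒   g'(x) = 1
  lim(x→∞) f'(x)/g'(x) = lim(x→∞) (15·x^2)/(1)
  = ∞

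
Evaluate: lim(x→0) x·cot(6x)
This is a 0·∞ indeterminate form.

Rewrite 0·∞ as a quotient (0/0 or ∞/∞ form), then apply L'Hôpital's rule:
  lim(x→0) x·cot(6x) = 1/6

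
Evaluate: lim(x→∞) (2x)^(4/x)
This is an exponential indeterminate form.

For exponential indeterminate forms, take the natural log:
  Let L = lim(x→∞) (2x)^(4/x)
  Then ln(L) = lim(x→∞) [exponent × ln(base)]
  Evaluate using L'Hôpital or standard limits, then exponentiate.
  L = 1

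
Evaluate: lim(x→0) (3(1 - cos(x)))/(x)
This is a 0/0 indeterminate form.

Apply L'Hôpital's rule: differentiate numerator and denominator separately.
  f(x) = 3 - 3·cos(x)   ⇒   f'(x) = 3·sin(x)
  g(x) = x   ⇒   g'(x) = 1
  lim(x→0) f'(x)/g'(x) = lim(x→0) (3·sin(x))/(1)
  = 0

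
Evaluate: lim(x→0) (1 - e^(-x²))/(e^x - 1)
This is a 0/0 indeterminate form.

Apply L'Hôpital's rule: differentiate numerator and denominator separately.
  f(x) = 1 - e^(-x^2)   ⇒   f'(x) = 2·x·e^(-x^2)
  g(x) = e^(x) - 1   ⇒   g'(x) = e^(x)
  lim(x→0) f'(x)/g'(x) = lim(x→0) (2·x·e^(-x^2))/(e^(x))
  = 0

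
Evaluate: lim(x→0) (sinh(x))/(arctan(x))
This is a 0/0 indeterminate form.

Apply L'Hôpital's rule: differentiate numerator and denominator separately.
  f(x) = sinh(x)   ⇒   f'(x) = cosh(x)
  g(x) = atan(x)   ⇒   g'(x) = 1/(x^2 + 1)
  lim(x→0) f'(x)/g'(x) = lim(x→0) (cosh(x))/(1/(x^2 + 1))
  = 1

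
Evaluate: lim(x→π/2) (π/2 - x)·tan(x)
This is a 0·∞ indeterminate form.

Rewrite 0·∞ as a quotient (0/0 or ∞/∞ form), then apply L'Hôpital's rule:
  lim(x→π/2) (π/2 - x)·tan(x) = 1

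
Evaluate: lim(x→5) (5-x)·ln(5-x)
This is a 0·∞ indeterminate form.

Rewrite 0·∞ as a quotient (0/0 or ∞/∞ form), then apply L'Hôpital's rule:
  lim(x→5) (5-x)·ln(5-x) = 0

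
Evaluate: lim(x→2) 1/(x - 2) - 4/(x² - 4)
This is an ∞-∞ indeterminate form.

Combine fractions or rationalize to convert ∞-∞ to 0/0 form:
  lim(x→2) 1/(x - 2) - 4/(x² - 4) = 1/4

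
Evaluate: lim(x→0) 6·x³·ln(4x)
This is a 0·∞ indeterminate form.

Rewrite 0·∞ as a quotient (0/0 or ∞/∞ form), then apply L'Hôpital's rule:
  lim(x→0) 6·x³·ln(4x) = 0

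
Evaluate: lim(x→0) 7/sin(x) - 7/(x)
This is an ∞-∞ indeterminate form.

Combine fractions or rationalize to convert ∞-∞ to 0/0 form:
  lim(x→0) 7/sin(x) - 7/(x) = 0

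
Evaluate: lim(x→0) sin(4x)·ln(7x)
This is a 0·∞ indeterminate form.

Rewrite 0·∞ as a quotient (0/0 or ∞/∞ form), then apply L'Hôpital's rule:
  lim(x→0) sin(4x)·ln(7x) = 0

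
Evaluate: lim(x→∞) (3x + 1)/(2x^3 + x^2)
This is an ∞/∞ indeterminate form.

Apply L'Hôpital's rule: differentiate numerator and denominator separately.
  f(x) = 3·x + 1   ⇒   f'(x) = 3
  g(x) = 2·x^3 + x^2   ⇒   g'(x) = 6·x^2 + 2·x
  lim(x→∞) f'(x)/g'(x) = lim(x→∞) (3)/(6·x^2 + 2·x)
  = 0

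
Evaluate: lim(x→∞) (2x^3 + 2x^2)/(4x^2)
This is an ∞/∞ indeterminate form.

Apply L'Hôpital's rule: differentiate numerator and denominator separately.
  f(x) = 2·x^3 + 2·x^2   ⇒   f'(x) = 6·x^2 + 4·x
  g(x) = 4·x^2   ⇒   g'(x) = 8·x
  lim(x→∞) f'(x)/g'(x) = lim(x→∞) (6·x^2 + 4·x)/(8·x)
  = ∞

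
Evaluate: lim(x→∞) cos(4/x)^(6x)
This is an exponential indeterminate form.

For exponential indeterminate forms, take the natural log:
  Let L = lim(x→∞) cos(4/x)^(6x)
  Then ln(L) = lim(x→∞) [exponent × ln(base)]
  Evaluate using L'Hôpital or standard limits, then exponentiate.
  L = 1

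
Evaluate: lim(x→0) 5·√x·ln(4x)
This is a 0·∞ indeterminate form.

Rewrite 0·∞ as a quotient (0/0 or ∞/∞ form), then apply L'Hôpital's rule:
  lim(x→0) 5·√x·ln(4x) = 0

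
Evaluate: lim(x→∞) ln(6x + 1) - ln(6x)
This is an ∞-∞ indeterminate form.

Combine fractions or rationalize to convert ∞-∞ to 0/0 form:
  lim(x→∞) ln(6x + 1) - ln(6x) = 0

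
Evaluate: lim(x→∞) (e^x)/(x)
This is an ∞/∞ indeterminate form.

Apply L'Hôpital's rule: differentiate numerator and denominator separately.
  f(x) = e^(x)   ⇒   f'(x) = e^(x)
  g(x) = x   ⇒   g'(x) = 1
  lim(x→∞) f'(x)/g'(x) = lim(x→∞) (e^(x))/(1)
  = ∞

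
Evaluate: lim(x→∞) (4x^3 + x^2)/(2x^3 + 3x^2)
This is an ∞/∞ indeterminate form.

Apply L'Hôpital's rule: differentiate numerator and denominator separately.
  f(x) = 4·x^3 + x^2   ⇒   f'(x) = 12·x^2 + 2·x
  g(x) = 2·x^3 + 3·x^2   ⇒   g'(x) = 6·x^2 + 6·x
  lim(x→∞) f'(x)/g'(x) = lim(x→∞) (12·x^2 + 2·x)/(6·x^2 + 6·x)
  = 2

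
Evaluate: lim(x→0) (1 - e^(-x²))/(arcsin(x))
This is a 0/0 indeterminate form.

Apply L'Hôpital's rule: differentiate numerator and denominator separately.
  f(x) = 1 - e^(-x^2)   ⇒   f'(x) = 2·x·e^(-x^2)
  g(x) = asin(x)   ⇒   g'(x) = 1/sqrt(1 - x^2)
  lim(x→0) f'(x)/g'(x) = lim(x→0) (2·x·e^(-x^2))/(1/sqrt(1 - x^2))
  = 0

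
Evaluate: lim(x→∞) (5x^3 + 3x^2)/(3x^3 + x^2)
This is an ∞/∞ indeterminate form.

Apply L'Hôpital's rule: differentiate numerator and denominator separately.
  f(x) = 5·x^3 + 3·x^2   ⇒   f'(x) = 15·x^2 + 6·x
  g(x) = 3·x^3 + x^2   ⇒   g'(x) = 9·x^2 + 2·x
  lim(x→∞) f'(x)/g'(x) = lim(x→∞) (15·x^2 + 6·x)/(9·x^2 + 2·x)
  = 5/3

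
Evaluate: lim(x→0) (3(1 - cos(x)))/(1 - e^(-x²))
This is a 0/0 indeterminate form.

Apply L'Hôpital's rule: differentiate numerator and denominator separately.
  f(x) = 3 - 3·cos(x)   ⇒   f'(x) = 3·sin(x)
  g(x) = 1 - e^(-x^2)   ⇒   g'(x) = 2·x·e^(-x^2)
  lim(x→0) f'(x)/g'(x) = lim(x→0) (3·sin(x))/(2·x·e^(-x^2))
  = 3/2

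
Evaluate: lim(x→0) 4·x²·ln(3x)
This is a 0·∞ indeterminate form.

Rewrite 0·∞ as a quotient (0/0 or ∞/∞ form), then apply L'Hôpital's rule:
  lim(x→0) 4·x²·ln(3x) = 0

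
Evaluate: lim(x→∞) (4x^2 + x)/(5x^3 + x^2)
This is an ∞/∞ indeterminate form.

Apply L'Hôpital's rule: differentiate numerator and denominator separately.
  f(x) = 4·x^2 + x   ⇒   f'(x) = 8·x + 1
  g(x) = 5·x^3 + x^2   ⇒   g'(x) = 15·x^2 + 2·x
  lim(x→∞) f'(x)/g'(x) = lim(x→∞) (8·x + 1)/(15·x^2 + 2·x)
  = 0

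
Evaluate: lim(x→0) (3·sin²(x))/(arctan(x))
This is a 0/0 indeterminate form.

Apply L'Hôpital's rule: differentiate numerator and denominator separately.
  f(x) = 3·sin(x)^2   ⇒   f'(x) = 6·sin(x)·cos(x)
  g(x) = atan(x)   ⇒   g'(x) = 1/(x^2 + 1)
  lim(x→0) f'(x)/g'(x) = lim(x→0) (6·sin(x)·cos(x))/(1/(x^2 + 1))
  = 0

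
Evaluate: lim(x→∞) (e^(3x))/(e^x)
This is an ∞/∞ indeterminate form.

Apply L'Hôpital's rule: differentiate numerator and denominator separately.
  f(x) = e^(3·x)   ⇒   f'(x) = 3·e^(3·x)
  g(x) = e^(x)   ⇒   g'(x) = e^(x)
  lim(x→∞) f'(x)/g'(x) = lim(x→∞) (3·e^(3·x))/(e^(x))
  = ∞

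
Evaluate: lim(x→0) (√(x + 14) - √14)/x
This is a standard limit.

Factor or rationalize the expression:
  lim(x→0) (√(x + 14) - √14)/x = sqrt(14)/28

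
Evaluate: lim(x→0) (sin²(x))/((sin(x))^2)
This is a 0/0 indeterminate form.

Apply L'Hôpital's rule: differentiate numerator and denominator separately.
  f(x) = sin(x)^2   ⇒   f'(x) = 2·sin(x)·cos(x)
  g(x) = sin(x)^2   ⇒   g'(x) = 2·sin(x)·cos(x)
  lim(x→0) f'(x)/g'(x) = lim(x→0) (2·sin(x)·cos(x))/(2·sin(x)·cos(x))
  = 1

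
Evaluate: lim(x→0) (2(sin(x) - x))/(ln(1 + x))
This is a 0/0 indeterminate form.

Apply L'Hôpital's rule: differentiate numerator and denominator separately.
  f(x) = -2·x + 2·sin(x)   ⇒   f'(x) = 2·cos(x) - 2
  g(x) = ln(x + 1)   ⇒   g'(x) = 1/(x + 1)
  lim(x→0) f'(x)/g'(x) = lim(x→0) (2·cos(x) - 2)/(1/(x + 1))
  = 0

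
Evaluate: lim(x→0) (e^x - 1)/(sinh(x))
This is a 0/0 indeterminate form.

Apply L'Hôpital's rule: differentiate numerator and denominator separately.
  f(x) = e^(x) - 1   ⇒   f'(x) = e^(x)
  g(x) = sinh(x)   ⇒   g'(x) = cosh(x)
  lim(x→0) f'(x)/g'(x) = lim(x→0) (e^(x))/(cosh(x))
  = 1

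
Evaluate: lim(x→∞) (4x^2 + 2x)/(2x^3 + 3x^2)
This is an ∞/∞ indeterminate form.

Apply L'Hôpital's rule: differentiate numerator and denominator separately.
  f(x) = 4·x^2 + 2·x   ⇒   f'(x) = 8·x + 2
  g(x) = 2·x^3 + 3·x^2   ⇒   g'(x) = 6·x^2 + 6·x
  lim(x→∞) f'(x)/g'(x) = lim(x→∞) (8·x + 2)/(6·x^2 + 6·x)
  = 0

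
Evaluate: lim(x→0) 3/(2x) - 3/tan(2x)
This is an ∞-∞ indeterminate form.

Combine fractions or rationalize to convert ∞-∞ to 0/0 form:
  lim(x→0) 3/(2x) - 3/tan(2x) = 0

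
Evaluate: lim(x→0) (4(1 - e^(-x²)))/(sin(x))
This is a 0/0 indeterminate form.

Apply L'Hôpital's rule: differentiate numerator and denominator separately.
  f(x) = 4 - 4·e^(-x^2)   ⇒   f'(x) = 8·x·e^(-x^2)
  g(x) = sin(x)   ⇒   g'(x) = cos(x)
  lim(x→0) f'(x)/g'(x) = lim(x→0) (8·x·e^(-x^2))/(cos(x))
  = 0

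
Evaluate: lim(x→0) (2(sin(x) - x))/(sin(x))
This is a 0/0 indeterminate form.

Apply L'Hôpital's rule: differentiate numerator and denominator separately.
  f(x) = -2·x + 2·sin(x)   ⇒   f'(x) = 2·cos(x) - 2
  g(x) = sin(x)   ⇒   g'(x) = cos(x)
  lim(x→0) f'(x)/g'(x) = lim(x→0) (2·cos(x) - 2)/(cos(x))
  = 0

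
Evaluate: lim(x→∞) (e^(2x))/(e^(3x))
This is an ∞/∞ indeterminate form.

Apply L'Hôpital's rule: differentiate numerator and denominator separately.
  f(x) = e^(2·x)   ⇒   f'(x) = 2·e^(2·x)
  g(x) = e^(3·x)   ⇒   g'(x) = 3·e^(3·x)
  lim(x→∞) f'(x)/g'(x) = lim(x→∞) (2·e^(2·x))/(3·e^(3·x))
  = 0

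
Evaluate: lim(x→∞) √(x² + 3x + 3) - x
This is an ∞-∞ indeterminate form.

Combine fractions or rationalize to convert ∞-∞ to 0/0 form:
  lim(x→∞) √(x² + 3x + 3) - x = 3/2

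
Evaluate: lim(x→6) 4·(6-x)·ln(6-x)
This is a 0·∞ indeterminate form.

Rewrite 0·∞ as a quotient (0/0 or ∞/∞ form), then apply L'Hôpital's rule:
  lim(x→6) 4·(6-x)·ln(6-x) = 0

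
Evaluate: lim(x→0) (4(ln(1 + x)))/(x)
This is a 0/0 indeterminate form.

Apply L'Hôpital's rule: differentiate numerator and denominator separately.
  f(x) = 4·ln(x + 1)   ⇒   f'(x) = 4/(x + 1)
  g(x) = x   ⇒   g'(x) = 1
  lim(x→0) f'(x)/g'(x) = lim(x→0) (4/(x + 1))/(1)
  = 4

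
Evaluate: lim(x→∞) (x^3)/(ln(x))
This is an ∞/∞ indeterminate form.

Apply L'Hôpital's rule: differentiate numerator and denominator separately.
  f(x) = x^3   ⇒   f'(x) = 3·x^2
  g(x) = ln(x)   ⇒   g'(x) = 1/x
  lim(x→∞) f'(x)/g'(x) = lim(x→∞) (3·x^2)/(1/x)
  = ∞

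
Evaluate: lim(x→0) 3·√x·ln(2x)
This is a 0·∞ indeterminate form.

Rewrite 0·∞ as a quotient (0/0 or ∞/∞ form), then apply L'Hôpital's rule:
  lim(x→0) 3·√x·ln(2x) = 0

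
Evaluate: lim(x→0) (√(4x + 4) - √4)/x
This is a standard limit.

Factor or rationalize the expression:
  lim(x→0) (√(4x + 4) - √4)/x = 1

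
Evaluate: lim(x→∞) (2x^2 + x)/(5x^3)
This is an ∞/∞ indeterminate form.

Apply L'Hôpital's rule: differentiate numerator and denominator separately.
  f(x) = 2·x^2 + x   ⇒   f'(x) = 4·x + 1
  g(x) = 5·x^3   ⇒   g'(x) = 15·x^2
  lim(x→∞) f'(x)/g'(x) = lim(x→∞) (4·x + 1)/(15·x^2)
  = 0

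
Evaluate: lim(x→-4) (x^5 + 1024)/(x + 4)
This is a standard limit.

Factor or rationalize the expression:
  lim(x→-4) (x^5 + 1024)/(x + 4) = 1280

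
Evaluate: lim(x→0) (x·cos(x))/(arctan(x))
This is a 0/0 indeterminate form.

Apply L'Hôpital's rule: differentiate numerator and denominator separately.
  f(x) = x·cos(x)   ⇒   f'(x) = -x·sin(x) + cos(x)
  g(x) = atan(x)   ⇒   g'(x) = 1/(x^2 + 1)
  lim(x→0) f'(x)/g'(x) = lim(x→0) (-x·sin(x) + cos(x))/(1/(x^2 + 1))
  = 1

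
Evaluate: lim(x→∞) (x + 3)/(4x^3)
This is an ∞/∞ indeterminate form.

Apply L'Hôpital's rule: differentiate numerator and denominator separately.
  f(x) = x + 3   ⇒   f'(x) = 1
  g(x) = 4·x^3   ⇒   g'(x) = 12·x^2
  lim(x→∞) f'(x)/g'(x) = lim(x→∞) (1)/(12·x^2)
  = 0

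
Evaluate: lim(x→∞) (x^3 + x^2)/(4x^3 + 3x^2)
This is an ∞/∞ indeterminate form.

Apply L'Hôpital's rule: differentiate numerator and denominator separately.
  f(x) = x^3 + x^2   ⇒   f'(x) = 3·x^2 + 2·x
  g(x) = 4·x^3 + 3·x^2   ⇒   g'(x) = 12·x^2 + 6·x
  lim(x→∞) f'(x)/g'(x) = lim(x→∞) (3·x^2 + 2·x)/(12·x^2 + 6·x)
  = 1/4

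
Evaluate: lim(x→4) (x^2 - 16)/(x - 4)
This is a standard limit.

Factor or rationalize the expression:
  lim(x→4) (x^2 - 16)/(x - 4) = 8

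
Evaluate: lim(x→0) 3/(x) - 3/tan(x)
This is an ∞-∞ indeterminate form.

Combine fractions or rationalize to convert ∞-∞ to 0/0 form:
  lim(x→0) 3/(x) - 3/tan(x) = 0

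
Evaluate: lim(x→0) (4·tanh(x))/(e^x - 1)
This is a 0/0 indeterminate form.

Apply L'Hôpital's rule: differentiate numerator and denominator separately.
  f(x) = 4·tanh(x)   ⇒   f'(x) = 4 - 4·tanh(x)^2
  g(x) = e^(x) - 1   ⇒   g'(x) = e^(x)
  lim(x→0) f'(x)/g'(x) = lim(x→0) (4 - 4·tanh(x)^2)/(e^(x))
  = 4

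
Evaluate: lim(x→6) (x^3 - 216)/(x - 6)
This is a standard limit.

Factor or rationalize the expression:
  lim(x→6) (x^3 - 216)/(x - 6) = 108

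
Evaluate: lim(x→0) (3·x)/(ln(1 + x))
This is a 0/0 indeterminate form.

Apply L'Hôpital's rule: differentiate numerator and denominator separately.
  f(x) = 3·x   ⇒   f'(x) = 3
  g(x) = ln(x + 1)   ⇒   g'(x) = 1/(x + 1)
  lim(x→0) f'(x)/g'(x) = lim(x→0) (3)/(1/(x + 1))
  = 3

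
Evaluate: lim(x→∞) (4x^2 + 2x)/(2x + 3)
This is an ∞/∞ indeterminate form.

Apply L'Hôpital's rule: differentiate numerator and denominator separately.
  f(x) = 4·x^2 + 2·x   ⇒   f'(x) = 8·x + 2
  g(x) = 2·x + 3   ⇒   g'(x) = 2
  lim(x→∞) f'(x)/g'(x) = lim(x→∞) (8·x + 2)/(2)
  = ∞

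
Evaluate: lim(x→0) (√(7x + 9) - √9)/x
This is a standard limit.

Factor or rationalize the expression:
  lim(x→0) (√(7x + 9) - √9)/x = 7/6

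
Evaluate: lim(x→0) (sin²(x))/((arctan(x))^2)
This is a 0/0 indeterminate form.

Apply L'Hôpital's rule: differentiate numerator and denominator separately.
  f(x) = sin(x)^2   ⇒   f'(x) = 2·sin(x)·cos(x)
  g(x) = atan(x)^2   ⇒   g'(x) = 2·atan(x)/(x^2 + 1)
  lim(x→0) f'(x)/g'(x) = lim(x→0) (2·sin(x)·cos(x))/(2·atan(x)/(x^2 + 1))
  = 1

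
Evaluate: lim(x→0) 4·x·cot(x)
This is a 0·∞ indeterminate form.

Rewrite 0·∞ as a quotient (0/0 or ∞/∞ form), then apply L'Hôpital's rule:
  lim(x→0) 4·x·cot(x) = 4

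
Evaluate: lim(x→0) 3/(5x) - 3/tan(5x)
This is an ∞-∞ indeterminate form.

Combine fractions or rationalize to convert ∞-∞ to 0/0 form:
  lim(x→0) 3/(5x) - 3/tan(5x) = 0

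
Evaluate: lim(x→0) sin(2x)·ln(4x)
This is a 0·∞ indeterminate form.

Rewrite 0·∞ as a quotient (0/0 or ∞/∞ form), then apply L'Hôpital's rule:
  lim(x→0) sin(2x)·ln(4x) = 0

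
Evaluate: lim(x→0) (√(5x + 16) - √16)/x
This is a standard limit.

Factor or rationalize the expression:
  lim(x→0) (√(5x + 16) - √16)/x = 5/8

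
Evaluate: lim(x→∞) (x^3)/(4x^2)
This is an ∞/∞ indeterminate form.

Apply L'Hôpital's rule: differentiate numerator and denominator separately.
  f(x) = x^3   ⇒   f'(x) = 3·x^2
  g(x) = 4·x^2   ⇒   g'(x) = 8·x
  lim(x→∞) f'(x)/g'(x) = lim(x→∞) (3·x^2)/(8·x)
  = ∞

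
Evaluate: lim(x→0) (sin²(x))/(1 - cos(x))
This is a 0/0 indeterminate form.

Apply L'Hôpital's rule: differentiate numerator and denominator separately.
  f(x) = sin(x)^2   ⇒   f'(x) = 2·sin(x)·cos(x)
  g(x) = 1 - cos(x)   ⇒   g'(x) = sin(x)
  lim(x→0) f'(x)/g'(x) = lim(x→0) (2·sin(x)·cos(x))/(sin(x))
  = 2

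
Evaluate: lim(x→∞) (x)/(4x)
This is an ∞/∞ indeterminate form.

Apply L'Hôpital's rule: differentiate numerator and denominator separately.
  f(x) = x   ⇒   f'(x) = 1
  g(x) = 4·x   ⇒   g'(x) = 4
  lim(x→∞) f'(x)/g'(x) = lim(x→∞) (1)/(4)
  = 1/4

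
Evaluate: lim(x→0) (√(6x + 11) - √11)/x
This is a standard limit.

Factor or rationalize the expression:
  lim(x→0) (√(6x + 11) - √11)/x = 3·sqrt(11)/11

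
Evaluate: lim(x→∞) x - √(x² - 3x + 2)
This is an ∞-∞ indeterminate form.

Combine fractions or rationalize to convert ∞-∞ to 0/0 form:
  lim(x→∞) x - √(x² - 3x + 2) = 3/2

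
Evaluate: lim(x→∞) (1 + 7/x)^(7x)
This is an exponential indeterminate form.

For exponential indeterminate forms, take the natural log:
  Let L = lim(x→∞) (1 + 7/x)^(7x)
  Then ln(L) = lim(x→∞) [exponent × ln(base)]
  Evaluate using L'Hôpital or standard limits, then exponentiate.
  L = e^(49)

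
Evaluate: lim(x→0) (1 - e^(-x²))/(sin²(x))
This is a 0/0 indeterminate form.

Apply L'Hôpital's rule: differentiate numerator and denominator separately.
  f(x) = 1 - e^(-x^2)   ⇒   f'(x) = 2·x·e^(-x^2)
  g(x) = sin(x)^2   ⇒   g'(x) = 2·sin(x)·cos(x)
  lim(x→0) f'(x)/g'(x) = lim(x→0) (2·x·e^(-x^2))/(2·sin(x)·cos(x))
  = 1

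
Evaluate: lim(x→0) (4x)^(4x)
This is an exponential indeterminate form.

For exponential indeterminate forms, take the natural log:
  Let L = lim(x→0) (4x)^(4x)
  Then ln(L) = lim(x→0) [exponent × ln(base)]
  Evaluate using L'Hôpital or standard limits, then exponentiate.
  L = 1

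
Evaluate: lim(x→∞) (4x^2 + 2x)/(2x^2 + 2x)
This is an ∞/∞ indeterminate form.

Apply L'Hôpital's rule: differentiate numerator and denominator separately.
  f(x) = 4·x^2 + 2·x   ⇒   f'(x) = 8·x + 2
  g(x) = 2·x^2 + 2·x   ⇒   g'(x) = 4·x + 2
  lim(x→∞) f'(x)/g'(x) = lim(x→∞) (8·x + 2)/(4·x + 2)
  = 2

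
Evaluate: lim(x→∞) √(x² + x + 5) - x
This is an ∞-∞ indeterminate form.

Combine fractions or rationalize to convert ∞-∞ to 0/0 form:
  lim(x→∞) √(x² + x + 5) - x = 1/2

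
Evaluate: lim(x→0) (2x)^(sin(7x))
This is an exponential indeterminate form.

For exponential indeterminate forms, take the natural log:
  Let L = lim(x→0) (2x)^(sin(7x))
  Then ln(L) = lim(x→0) [exponent × ln(base)]
  Evaluate using L'Hôpital or standard limits, then exponentiate.
  L = 1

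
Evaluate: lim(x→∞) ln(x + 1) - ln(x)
This is an ∞-∞ indeterminate form.

Combine fractions or rationalize to convert ∞-∞ to 0/0 form:
  lim(x→∞) ln(x + 1) - ln(x) = 0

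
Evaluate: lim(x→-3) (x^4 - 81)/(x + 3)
This is a standard limit.

Factor or rationalize the expression:
  lim(x→-3) (x^4 - 81)/(x + 3) = -108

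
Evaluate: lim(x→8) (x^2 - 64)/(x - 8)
This is a standard limit.

Factor or rationalize the expression:
  lim(x→8) (x^2 - 64)/(x - 8) = 16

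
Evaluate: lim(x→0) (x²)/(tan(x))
This is a 0/0 indeterminate form.

Apply L'Hôpital's rule: differentiate numerator and denominator separately.
  f(x) = x^2   ⇒   f'(x) = 2·x
  g(x) = tan(x)   ⇒   g'(x) = tan(x)^2 + 1
  lim(x→0) f'(x)/g'(x) = lim(x→0) (2·x)/(tan(x)^2 + 1)
  = 0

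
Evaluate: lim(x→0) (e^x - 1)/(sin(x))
This is a 0/0 indeterminate form.

Apply L'Hôpital's rule: differentiate numerator and denominator separately.
  f(x) = e^(x) - 1   ⇒   f'(x) = e^(x)
  g(x) = sin(x)   ⇒   g'(x) = cos(x)
  lim(x→0) f'(x)/g'(x) = lim(x→0) (e^(x))/(cos(x))
  = 1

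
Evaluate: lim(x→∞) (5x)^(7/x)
This is an exponential indeterminate form.

For exponential indeterminate forms, take the natural log:
  Let L = lim(x→∞) (5x)^(7/x)
  Then ln(L) = lim(x→∞) [exponent × ln(base)]
  Evaluate using L'Hôpital or standard limits, then exponentiate.
  L = 1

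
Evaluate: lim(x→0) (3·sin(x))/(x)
This is a 0/0 indeterminate form.

Apply L'Hôpital's rule: differentiate numerator and denominator separately.
  f(x) = 3·sin(x)   ⇒   f'(x) = 3·cos(x)
  g(x) = x   ⇒   g'(x) = 1
  lim(x→0) f'(x)/g'(x) = lim(x→0) (3·cos(x))/(1)
  = 3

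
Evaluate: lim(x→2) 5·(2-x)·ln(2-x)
This is a 0·∞ indeterminate form.

Rewrite 0·∞ as a quotient (0/0 or ∞/∞ form), then apply L'Hôpital's rule:
  lim(x→2) 5·(2-x)·ln(2-x) = 0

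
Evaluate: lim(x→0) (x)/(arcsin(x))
This is a 0/0 indeterminate form.

Apply L'Hôpital's rule: differentiate numerator and denominator separately.
  f(x) = x   ⇒   f'(x) = 1
  g(x) = asin(x)   ⇒   g'(x) = 1/sqrt(1 - x^2)
  lim(x→0) f'(x)/g'(x) = lim(x→0) (1)/(1/sqrt(1 - x^2))
  = 1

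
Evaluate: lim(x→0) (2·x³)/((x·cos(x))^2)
This is a 0/0 indeterminate form.

Apply L'Hôpital's rule: differentiate numerator and denominator separately.
  f(x) = 2·x^3   ⇒   f'(x) = 6·x^2
  g(x) = x^2·cos(x)^2   ⇒   g'(x) = -2·x^2·sin(x)·cos(x) + 2·x·cos(x)^2
  lim(x→0) f'(x)/g'(x) = lim(x→0) (6·x^2)/(-2·x^2·sin(x)·cos(x) + 2·x·cos(x)^2)
  = 0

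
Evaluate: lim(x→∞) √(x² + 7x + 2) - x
This is an ∞-∞ indeterminate form.

Combine fractions or rationalize to convert ∞-∞ to 0/0 form:
  lim(x→∞) √(x² + 7x + 2) - x = 7/2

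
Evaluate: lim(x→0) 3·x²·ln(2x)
This is a 0·∞ indeterminate form.

Rewrite 0·∞ as a quotient (0/0 or ∞/∞ form), then apply L'Hôpital's rule:
  lim(x→0) 3·x²·ln(2x) = 0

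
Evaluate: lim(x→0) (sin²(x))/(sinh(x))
This is a 0/0 indeterminate form.

Apply L'Hôpital's rule: differentiate numerator and denominator separately.
  f(x) = sin(x)^2   ⇒   f'(x) = 2·sin(x)·cos(x)
  g(x) = sinh(x)   ⇒   g'(x) = cosh(x)
  lim(x→0) f'(x)/g'(x) = lim(x→0) (2·sin(x)·cos(x))/(cosh(x))
  = 0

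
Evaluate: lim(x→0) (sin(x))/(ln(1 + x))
This is a 0/0 indeterminate form.

Apply L'Hôpital's rule: differentiate numerator and denominator separately.
  f(x) = sin(x)   ⇒   f'(x) = cos(x)
  g(x) = ln(x + 1)   ⇒   g'(x) = 1/(x + 1)
  lim(x→0) f'(x)/g'(x) = lim(x→0) (cos(x))/(1/(x + 1))
  = 1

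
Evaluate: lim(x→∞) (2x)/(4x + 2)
This is an ∞/∞ indeterminate form.

Apply L'Hôpital's rule: differentiate numerator and denominator separately.
  f(x) = 2·x   ⇒   f'(x) = 2
  g(x) = 4·x + 2   ⇒   g'(x) = 4
  lim(x→∞) f'(x)/g'(x) = lim(x→∞) (2)/(4)
  = 1/2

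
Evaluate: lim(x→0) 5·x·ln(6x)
This is a 0·∞ indeterminate form.

Rewrite 0·∞ as a quotient (0/0 or ∞/∞ form), then apply L'Hôpital's rule:
  lim(x→0) 5·x·ln(6x) = 0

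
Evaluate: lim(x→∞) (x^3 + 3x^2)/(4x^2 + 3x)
This is an ∞/∞ indeterminate form.

Apply L'Hôpital's rule: differentiate numerator and denominator separately.
  f(x) = x^3 + 3·x^2   ⇒   f'(x) = 3·x^2 + 6·x
  g(x) = 4·x^2 + 3·x   ⇒   g'(x) = 8·x + 3
  lim(x→∞) f'(x)/g'(x) = lim(x→∞) (3·x^2 + 6·x)/(8·x + 3)
  = ∞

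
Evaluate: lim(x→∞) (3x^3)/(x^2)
This is an ∞/∞ indeterminate form.

Apply L'Hôpital's rule: differentiate numerator and denominator separately.
  f(x) = 3·x^3   ⇒   f'(x) = 9·x^2
  g(x) = x^2   ⇒   g'(x) = 2·x
  lim(x→∞) f'(x)/g'(x) = lim(x→∞) (9·x^2)/(2·x)
  = ∞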